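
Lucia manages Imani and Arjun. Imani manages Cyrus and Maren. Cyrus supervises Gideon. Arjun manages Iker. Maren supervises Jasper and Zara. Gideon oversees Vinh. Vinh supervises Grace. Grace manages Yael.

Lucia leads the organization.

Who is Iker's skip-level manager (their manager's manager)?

Iker reports to Arjun, and Arjun reports to Lucia. So Iker's skip-level manager is Lucia.

Lucia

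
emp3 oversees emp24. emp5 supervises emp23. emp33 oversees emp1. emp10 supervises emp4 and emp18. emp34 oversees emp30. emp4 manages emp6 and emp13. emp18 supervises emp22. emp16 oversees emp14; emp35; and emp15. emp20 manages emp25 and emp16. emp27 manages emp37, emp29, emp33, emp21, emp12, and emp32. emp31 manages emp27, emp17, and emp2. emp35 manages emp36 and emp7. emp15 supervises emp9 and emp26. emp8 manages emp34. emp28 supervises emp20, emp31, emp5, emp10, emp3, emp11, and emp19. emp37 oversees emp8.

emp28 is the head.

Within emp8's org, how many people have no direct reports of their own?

The only person in emp8's organization with no one reporting to them is emp30. That is 1.

1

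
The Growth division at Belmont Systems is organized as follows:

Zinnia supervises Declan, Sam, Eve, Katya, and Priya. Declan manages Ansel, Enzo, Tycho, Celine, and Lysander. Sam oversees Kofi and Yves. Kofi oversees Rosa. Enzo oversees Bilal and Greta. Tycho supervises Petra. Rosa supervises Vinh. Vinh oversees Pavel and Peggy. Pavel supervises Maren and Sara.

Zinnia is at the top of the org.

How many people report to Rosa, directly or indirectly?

5

Rosa directly manages Vinh. Under Vinh: Peggy, Pavel, Sara, Maren (4). That's 5 in total.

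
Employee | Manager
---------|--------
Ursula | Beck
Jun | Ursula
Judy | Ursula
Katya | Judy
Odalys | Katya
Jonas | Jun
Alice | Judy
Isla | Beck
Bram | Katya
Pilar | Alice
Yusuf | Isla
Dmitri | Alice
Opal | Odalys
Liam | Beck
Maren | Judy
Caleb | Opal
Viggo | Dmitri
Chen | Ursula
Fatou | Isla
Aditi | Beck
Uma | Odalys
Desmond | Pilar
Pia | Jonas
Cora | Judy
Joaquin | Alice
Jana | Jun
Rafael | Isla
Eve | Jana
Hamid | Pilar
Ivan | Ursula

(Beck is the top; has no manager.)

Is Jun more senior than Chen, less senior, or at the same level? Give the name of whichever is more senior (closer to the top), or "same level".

Both Jun and Chen are 2 levels below Beck.

same level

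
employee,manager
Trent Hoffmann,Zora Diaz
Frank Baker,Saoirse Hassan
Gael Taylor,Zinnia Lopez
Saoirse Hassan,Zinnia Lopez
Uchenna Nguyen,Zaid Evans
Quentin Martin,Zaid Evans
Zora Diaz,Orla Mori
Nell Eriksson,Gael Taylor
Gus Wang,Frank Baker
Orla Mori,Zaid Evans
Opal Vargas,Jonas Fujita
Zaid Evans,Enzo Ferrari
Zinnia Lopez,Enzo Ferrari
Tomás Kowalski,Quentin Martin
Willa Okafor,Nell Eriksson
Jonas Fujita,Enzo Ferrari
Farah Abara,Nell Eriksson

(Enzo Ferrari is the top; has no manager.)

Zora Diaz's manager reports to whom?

Zora Diaz reports to Orla Mori, and Orla Mori reports to Zaid Evans. So Zora Diaz's skip-level manager is Zaid Evans.

Zaid Evans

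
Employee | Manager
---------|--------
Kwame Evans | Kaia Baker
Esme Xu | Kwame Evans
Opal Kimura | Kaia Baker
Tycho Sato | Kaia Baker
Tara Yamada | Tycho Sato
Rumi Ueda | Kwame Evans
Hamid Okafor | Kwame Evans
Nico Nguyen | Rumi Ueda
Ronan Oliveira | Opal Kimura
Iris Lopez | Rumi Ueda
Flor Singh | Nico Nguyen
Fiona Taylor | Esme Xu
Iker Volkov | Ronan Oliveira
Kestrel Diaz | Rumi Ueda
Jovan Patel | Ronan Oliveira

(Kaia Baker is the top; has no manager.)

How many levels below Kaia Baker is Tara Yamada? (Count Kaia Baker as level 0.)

2

Chain from Tara Yamada up to Kaia Baker: Tara Yamada → Tycho Sato → Kaia Baker. That is 2 steps up, so Tara Yamada is 2 levels below Kaia Baker.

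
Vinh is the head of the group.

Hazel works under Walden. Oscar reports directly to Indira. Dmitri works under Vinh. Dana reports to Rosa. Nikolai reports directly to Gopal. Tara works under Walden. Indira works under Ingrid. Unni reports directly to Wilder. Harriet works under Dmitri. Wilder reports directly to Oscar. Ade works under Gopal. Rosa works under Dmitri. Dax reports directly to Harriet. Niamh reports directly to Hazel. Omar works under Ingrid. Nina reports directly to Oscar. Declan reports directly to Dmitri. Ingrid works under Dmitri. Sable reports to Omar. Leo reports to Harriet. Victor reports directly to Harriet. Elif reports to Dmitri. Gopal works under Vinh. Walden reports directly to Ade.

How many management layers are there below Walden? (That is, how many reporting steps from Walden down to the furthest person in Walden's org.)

The longest chain under Walden runs Walden → Hazel → Niamh, which is 2 levels below Walden.

2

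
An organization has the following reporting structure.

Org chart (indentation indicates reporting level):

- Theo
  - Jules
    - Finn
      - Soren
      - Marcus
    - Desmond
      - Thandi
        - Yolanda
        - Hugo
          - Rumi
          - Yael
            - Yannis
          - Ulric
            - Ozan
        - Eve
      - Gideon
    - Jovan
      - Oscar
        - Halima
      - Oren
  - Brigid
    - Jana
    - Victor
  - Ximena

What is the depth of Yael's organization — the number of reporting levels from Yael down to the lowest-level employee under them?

1

The longest chain under Yael runs Yael → Yannis, which is 1 level below Yael.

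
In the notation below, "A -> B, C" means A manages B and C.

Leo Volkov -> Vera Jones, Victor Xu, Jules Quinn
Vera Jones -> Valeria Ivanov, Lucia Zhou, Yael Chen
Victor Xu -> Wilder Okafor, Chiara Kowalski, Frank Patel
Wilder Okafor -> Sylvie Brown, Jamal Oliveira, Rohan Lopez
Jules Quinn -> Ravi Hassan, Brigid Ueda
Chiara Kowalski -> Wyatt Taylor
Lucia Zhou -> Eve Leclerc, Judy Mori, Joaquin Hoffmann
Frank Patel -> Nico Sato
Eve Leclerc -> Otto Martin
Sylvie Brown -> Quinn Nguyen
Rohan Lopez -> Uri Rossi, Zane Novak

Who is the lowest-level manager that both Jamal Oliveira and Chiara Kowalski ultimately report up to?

Jamal Oliveira's chain of managers is Wilder Okafor, Victor Xu, Leo Volkov. Chiara Kowalski's chain of managers is Victor Xu, Leo Volkov. The first manager that appears in both chains is Victor Xu.

Victor Xu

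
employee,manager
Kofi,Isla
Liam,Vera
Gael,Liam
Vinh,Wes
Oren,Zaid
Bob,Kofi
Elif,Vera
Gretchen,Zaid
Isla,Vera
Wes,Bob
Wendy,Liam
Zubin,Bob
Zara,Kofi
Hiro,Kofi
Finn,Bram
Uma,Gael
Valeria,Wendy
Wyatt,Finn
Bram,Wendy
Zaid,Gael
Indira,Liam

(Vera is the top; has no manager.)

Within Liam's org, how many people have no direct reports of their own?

The people in Liam's organization with no one reporting to them are Valeria, Wyatt, Indira, Uma, Gretchen, Oren. That is 6.

6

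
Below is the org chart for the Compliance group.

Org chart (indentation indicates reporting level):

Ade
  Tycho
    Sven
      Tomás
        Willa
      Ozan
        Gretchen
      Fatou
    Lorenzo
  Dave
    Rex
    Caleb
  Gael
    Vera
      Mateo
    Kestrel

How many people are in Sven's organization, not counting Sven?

Sven directly manages Tomás, Ozan, Fatou. Under Tomás: Willa (1). Under Ozan: Gretchen (1). Fatou has no reports. So Sven's organization is 3 direct reports plus everyone under them: 2 + 2 + 1 = 5.

5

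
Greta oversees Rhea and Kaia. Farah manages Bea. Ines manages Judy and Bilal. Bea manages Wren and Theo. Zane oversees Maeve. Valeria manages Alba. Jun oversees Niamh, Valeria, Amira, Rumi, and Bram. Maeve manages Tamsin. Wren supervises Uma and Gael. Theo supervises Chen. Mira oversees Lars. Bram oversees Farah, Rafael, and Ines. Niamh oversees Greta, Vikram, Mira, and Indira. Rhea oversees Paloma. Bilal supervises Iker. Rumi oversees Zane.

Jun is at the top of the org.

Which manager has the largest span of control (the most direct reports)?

Direct-report counts: Jun has 5; Valeria has 1; Rumi has 1; Zane has 1; Maeve has 1; Niamh has 4; Mira has 1; Greta has 2; Rhea has 1; Bram has 3; Ines has 2; Bilal has 1; Farah has 1; Bea has 2; Theo has 1; Wren has 2. The largest is 5, held by Jun.

Jun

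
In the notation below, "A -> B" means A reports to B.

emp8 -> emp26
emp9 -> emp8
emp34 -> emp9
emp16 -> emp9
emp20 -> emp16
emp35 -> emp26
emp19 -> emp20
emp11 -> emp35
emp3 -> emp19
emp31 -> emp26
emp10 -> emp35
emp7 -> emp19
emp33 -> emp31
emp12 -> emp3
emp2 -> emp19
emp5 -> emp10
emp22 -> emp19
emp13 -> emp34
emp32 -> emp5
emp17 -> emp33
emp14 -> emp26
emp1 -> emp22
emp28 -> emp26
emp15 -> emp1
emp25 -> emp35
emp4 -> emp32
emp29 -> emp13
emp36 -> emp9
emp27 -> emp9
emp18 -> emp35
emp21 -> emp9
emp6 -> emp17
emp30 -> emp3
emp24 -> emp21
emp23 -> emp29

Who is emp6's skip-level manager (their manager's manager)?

emp6 reports to emp17, and emp17 reports to emp33. So emp6's skip-level manager is emp33.

emp33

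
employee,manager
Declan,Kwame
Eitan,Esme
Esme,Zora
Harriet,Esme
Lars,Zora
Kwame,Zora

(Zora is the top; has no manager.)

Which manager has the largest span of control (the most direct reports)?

Zora

Direct-report counts: Zora has 3; Esme has 2; Kwame has 1. The largest is 3, held by Zora.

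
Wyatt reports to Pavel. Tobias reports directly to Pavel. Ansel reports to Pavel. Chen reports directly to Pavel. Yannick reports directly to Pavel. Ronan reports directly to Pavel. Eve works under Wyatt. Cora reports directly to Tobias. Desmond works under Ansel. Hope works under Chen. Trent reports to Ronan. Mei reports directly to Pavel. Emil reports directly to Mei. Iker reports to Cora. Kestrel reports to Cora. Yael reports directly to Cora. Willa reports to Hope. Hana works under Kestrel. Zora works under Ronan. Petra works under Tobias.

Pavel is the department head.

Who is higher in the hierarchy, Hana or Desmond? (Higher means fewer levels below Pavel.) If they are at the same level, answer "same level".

Desmond

Hana is 4 levels below Pavel; Desmond is 2. Desmond is higher.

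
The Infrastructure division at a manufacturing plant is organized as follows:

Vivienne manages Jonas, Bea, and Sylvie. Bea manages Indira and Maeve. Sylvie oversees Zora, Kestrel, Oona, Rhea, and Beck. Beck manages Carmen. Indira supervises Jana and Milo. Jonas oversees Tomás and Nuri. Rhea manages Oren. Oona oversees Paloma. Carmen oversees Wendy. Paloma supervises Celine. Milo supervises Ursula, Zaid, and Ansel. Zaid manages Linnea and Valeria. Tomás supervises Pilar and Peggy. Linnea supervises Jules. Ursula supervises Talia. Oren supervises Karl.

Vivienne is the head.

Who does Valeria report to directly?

Zaid

Valeria reports directly to Zaid.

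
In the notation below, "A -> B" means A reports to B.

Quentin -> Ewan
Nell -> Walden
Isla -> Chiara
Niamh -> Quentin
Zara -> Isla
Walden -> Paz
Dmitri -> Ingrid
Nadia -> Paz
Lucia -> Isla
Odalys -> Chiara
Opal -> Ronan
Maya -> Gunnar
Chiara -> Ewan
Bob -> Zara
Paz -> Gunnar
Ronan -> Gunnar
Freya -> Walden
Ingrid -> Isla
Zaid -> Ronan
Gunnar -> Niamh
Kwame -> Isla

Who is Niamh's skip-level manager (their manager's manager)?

Ewan

Niamh reports to Quentin, and Quentin reports to Ewan. So Niamh's skip-level manager is Ewan.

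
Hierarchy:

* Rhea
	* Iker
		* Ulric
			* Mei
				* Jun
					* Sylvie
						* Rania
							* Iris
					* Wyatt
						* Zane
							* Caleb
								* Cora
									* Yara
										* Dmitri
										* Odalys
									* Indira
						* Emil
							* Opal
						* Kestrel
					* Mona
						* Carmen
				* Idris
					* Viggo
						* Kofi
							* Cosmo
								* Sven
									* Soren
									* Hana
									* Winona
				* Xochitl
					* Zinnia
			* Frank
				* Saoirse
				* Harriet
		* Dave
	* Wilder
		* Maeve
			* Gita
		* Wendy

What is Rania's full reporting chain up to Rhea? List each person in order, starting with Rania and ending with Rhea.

Rania -> Sylvie -> Jun -> Mei -> Ulric -> Iker -> Rhea

Rania reports to Sylvie. Sylvie reports to Jun. Jun reports to Mei. Mei reports to Ulric. Ulric reports to Iker. Iker reports to Rhea. Rhea is at the top.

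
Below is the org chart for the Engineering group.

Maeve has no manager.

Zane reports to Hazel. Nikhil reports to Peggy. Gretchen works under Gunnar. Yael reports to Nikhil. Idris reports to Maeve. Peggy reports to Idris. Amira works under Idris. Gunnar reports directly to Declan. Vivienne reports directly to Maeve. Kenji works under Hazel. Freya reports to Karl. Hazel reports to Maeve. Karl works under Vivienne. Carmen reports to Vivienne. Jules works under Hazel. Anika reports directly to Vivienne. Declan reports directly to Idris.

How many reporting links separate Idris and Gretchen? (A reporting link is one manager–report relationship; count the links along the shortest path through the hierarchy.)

3

Gretchen is in Idris's organization: the chain from Gretchen up to Idris is Gretchen → Gunnar → Declan → Idris, which is 3 links.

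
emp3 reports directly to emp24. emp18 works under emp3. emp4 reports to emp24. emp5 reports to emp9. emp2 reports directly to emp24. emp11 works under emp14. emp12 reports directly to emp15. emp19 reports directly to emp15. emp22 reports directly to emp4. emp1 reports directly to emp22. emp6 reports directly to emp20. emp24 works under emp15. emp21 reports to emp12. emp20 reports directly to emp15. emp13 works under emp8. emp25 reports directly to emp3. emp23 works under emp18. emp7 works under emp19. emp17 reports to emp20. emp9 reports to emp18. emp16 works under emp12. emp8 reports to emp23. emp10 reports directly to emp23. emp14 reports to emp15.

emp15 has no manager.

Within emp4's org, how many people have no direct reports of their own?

The only person in emp4's organization with no one reporting to them is emp1. That is 1.

1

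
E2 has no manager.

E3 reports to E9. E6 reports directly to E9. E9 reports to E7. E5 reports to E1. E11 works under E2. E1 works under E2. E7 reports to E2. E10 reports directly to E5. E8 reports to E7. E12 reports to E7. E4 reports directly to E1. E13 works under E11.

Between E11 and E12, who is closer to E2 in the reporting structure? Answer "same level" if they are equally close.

E11

E11 is 1 level below E2; E12 is 2. E11 is higher.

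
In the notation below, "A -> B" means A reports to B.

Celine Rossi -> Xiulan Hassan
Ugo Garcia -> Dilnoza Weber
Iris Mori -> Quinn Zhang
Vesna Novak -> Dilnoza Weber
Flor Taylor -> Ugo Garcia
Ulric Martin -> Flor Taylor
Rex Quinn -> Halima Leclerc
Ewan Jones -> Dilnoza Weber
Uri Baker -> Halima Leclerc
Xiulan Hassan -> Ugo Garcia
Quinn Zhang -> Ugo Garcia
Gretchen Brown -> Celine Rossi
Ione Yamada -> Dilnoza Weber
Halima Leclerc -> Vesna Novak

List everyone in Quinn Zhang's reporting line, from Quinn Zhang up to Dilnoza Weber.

Quinn Zhang -> Ugo Garcia -> Dilnoza Weber

Quinn Zhang reports to Ugo Garcia. Ugo Garcia reports to Dilnoza Weber. Dilnoza Weber is at the top.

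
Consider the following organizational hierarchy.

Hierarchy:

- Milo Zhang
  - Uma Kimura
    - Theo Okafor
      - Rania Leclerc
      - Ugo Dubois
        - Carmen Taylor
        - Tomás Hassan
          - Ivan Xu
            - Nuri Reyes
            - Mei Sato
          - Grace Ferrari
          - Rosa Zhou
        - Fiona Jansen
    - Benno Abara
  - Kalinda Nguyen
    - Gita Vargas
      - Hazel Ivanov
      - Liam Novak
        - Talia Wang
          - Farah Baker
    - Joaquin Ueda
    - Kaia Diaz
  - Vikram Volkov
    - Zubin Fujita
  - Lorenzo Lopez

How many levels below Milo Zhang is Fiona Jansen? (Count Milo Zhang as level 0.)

4

Chain from Fiona Jansen up to Milo Zhang: Fiona Jansen → Ugo Dubois → Theo Okafor → Uma Kimura → Milo Zhang. That is 4 steps up, so Fiona Jansen is 4 levels below Milo Zhang.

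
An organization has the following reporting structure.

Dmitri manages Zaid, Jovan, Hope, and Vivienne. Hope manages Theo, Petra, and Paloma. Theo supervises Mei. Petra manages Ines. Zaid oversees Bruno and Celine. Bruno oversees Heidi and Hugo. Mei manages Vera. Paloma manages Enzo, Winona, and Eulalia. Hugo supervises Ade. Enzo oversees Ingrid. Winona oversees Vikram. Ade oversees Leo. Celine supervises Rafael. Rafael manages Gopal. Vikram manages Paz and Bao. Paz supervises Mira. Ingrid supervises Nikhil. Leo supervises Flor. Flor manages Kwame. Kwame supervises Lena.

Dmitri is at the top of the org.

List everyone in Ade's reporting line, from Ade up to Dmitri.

Ade reports to Hugo. Hugo reports to Bruno. Bruno reports to Zaid. Zaid reports to Dmitri. Dmitri is at the top.

Ade -> Hugo -> Bruno -> Zaid -> Dmitri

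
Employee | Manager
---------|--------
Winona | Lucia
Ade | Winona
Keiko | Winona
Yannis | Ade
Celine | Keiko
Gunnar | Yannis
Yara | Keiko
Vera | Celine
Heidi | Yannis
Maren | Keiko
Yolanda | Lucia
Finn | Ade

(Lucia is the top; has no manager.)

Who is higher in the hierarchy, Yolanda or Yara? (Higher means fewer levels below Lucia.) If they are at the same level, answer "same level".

Yolanda is 1 level below Lucia; Yara is 3. Yolanda is higher.

Yolanda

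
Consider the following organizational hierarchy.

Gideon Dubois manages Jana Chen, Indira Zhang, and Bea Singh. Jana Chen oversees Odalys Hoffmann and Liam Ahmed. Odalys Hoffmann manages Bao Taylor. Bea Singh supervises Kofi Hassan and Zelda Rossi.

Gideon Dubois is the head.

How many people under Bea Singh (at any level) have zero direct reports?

2

The people in Bea Singh's organization with no one reporting to them are Zelda Rossi, Kofi Hassan. That is 2.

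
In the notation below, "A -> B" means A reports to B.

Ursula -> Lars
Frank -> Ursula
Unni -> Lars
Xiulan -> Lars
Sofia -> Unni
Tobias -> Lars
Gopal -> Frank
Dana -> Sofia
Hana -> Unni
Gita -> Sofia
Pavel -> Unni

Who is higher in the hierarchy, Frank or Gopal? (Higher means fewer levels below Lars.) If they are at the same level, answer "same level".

Frank

Frank is 2 levels below Lars; Gopal is 3. Frank is higher.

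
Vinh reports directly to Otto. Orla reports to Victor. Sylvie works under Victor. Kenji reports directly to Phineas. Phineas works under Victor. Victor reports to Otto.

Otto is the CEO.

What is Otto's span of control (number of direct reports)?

2

Otto directly manages Victor, Vinh. That is 2 direct reports.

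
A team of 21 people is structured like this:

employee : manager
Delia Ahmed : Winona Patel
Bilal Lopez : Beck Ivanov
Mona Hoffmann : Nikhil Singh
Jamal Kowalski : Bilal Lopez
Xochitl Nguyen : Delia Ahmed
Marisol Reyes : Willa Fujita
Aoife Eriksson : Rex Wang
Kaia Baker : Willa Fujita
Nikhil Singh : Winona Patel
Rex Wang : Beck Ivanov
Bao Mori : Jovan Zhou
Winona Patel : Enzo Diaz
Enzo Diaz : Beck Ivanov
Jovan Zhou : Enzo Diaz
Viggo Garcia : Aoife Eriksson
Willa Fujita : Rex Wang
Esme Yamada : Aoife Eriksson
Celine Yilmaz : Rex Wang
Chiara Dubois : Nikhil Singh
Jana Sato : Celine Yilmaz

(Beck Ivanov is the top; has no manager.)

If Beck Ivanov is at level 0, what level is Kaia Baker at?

Chain from Kaia Baker up to Beck Ivanov: Kaia Baker → Willa Fujita → Rex Wang → Beck Ivanov. That is 3 steps up, so Kaia Baker is 3 levels below Beck Ivanov.

3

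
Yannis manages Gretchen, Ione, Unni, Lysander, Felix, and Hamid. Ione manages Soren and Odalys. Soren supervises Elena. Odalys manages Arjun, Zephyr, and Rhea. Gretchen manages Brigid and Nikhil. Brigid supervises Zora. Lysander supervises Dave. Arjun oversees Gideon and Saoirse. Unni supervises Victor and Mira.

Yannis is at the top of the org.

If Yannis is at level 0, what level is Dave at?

2

Chain from Dave up to Yannis: Dave → Lysander → Yannis. That is 2 steps up, so Dave is 2 levels below Yannis.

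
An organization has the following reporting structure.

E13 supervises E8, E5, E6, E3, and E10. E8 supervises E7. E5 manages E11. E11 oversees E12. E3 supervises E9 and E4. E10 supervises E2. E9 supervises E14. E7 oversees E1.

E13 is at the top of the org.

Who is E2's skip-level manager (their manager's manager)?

E2 reports to E10, and E10 reports to E13. So E2's skip-level manager is E13.

E13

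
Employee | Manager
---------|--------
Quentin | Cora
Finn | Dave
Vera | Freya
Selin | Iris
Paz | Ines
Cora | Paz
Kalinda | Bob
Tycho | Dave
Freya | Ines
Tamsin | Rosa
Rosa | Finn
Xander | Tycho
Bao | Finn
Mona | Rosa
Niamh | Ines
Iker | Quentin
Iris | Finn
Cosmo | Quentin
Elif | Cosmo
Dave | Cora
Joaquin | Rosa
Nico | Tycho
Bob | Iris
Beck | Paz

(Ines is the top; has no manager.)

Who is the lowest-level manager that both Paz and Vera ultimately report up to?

Ines

Paz's chain of managers is Ines. Vera's chain of managers is Freya, Ines. The first manager that appears in both chains is Ines.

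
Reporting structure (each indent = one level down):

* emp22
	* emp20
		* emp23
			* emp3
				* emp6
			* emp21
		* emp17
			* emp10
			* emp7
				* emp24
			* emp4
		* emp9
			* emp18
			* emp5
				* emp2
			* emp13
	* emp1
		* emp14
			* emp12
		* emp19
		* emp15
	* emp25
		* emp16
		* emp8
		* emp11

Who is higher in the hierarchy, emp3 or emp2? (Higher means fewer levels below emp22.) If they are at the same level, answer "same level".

emp3 is 3 levels below emp22; emp2 is 4. emp3 is higher.

emp3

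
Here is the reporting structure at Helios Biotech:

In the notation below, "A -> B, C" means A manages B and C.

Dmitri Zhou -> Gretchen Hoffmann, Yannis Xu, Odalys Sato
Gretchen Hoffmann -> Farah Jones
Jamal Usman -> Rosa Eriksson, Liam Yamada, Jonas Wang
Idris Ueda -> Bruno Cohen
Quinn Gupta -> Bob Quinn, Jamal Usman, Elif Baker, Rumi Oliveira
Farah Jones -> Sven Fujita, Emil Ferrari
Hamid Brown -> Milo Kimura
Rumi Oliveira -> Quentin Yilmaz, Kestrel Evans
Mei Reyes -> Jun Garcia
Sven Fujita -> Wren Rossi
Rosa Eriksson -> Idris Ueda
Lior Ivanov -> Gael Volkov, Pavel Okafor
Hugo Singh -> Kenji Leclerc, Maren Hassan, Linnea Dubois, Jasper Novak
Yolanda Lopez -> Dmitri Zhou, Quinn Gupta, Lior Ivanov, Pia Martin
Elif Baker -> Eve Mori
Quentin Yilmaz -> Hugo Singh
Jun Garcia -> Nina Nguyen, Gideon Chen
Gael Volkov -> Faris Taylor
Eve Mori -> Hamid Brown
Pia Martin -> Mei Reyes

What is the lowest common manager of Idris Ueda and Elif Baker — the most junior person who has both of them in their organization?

Idris Ueda's chain of managers is Rosa Eriksson, Jamal Usman, Quinn Gupta, Yolanda Lopez. Elif Baker's chain of managers is Quinn Gupta, Yolanda Lopez. The first manager that appears in both chains is Quinn Gupta.

Quinn Gupta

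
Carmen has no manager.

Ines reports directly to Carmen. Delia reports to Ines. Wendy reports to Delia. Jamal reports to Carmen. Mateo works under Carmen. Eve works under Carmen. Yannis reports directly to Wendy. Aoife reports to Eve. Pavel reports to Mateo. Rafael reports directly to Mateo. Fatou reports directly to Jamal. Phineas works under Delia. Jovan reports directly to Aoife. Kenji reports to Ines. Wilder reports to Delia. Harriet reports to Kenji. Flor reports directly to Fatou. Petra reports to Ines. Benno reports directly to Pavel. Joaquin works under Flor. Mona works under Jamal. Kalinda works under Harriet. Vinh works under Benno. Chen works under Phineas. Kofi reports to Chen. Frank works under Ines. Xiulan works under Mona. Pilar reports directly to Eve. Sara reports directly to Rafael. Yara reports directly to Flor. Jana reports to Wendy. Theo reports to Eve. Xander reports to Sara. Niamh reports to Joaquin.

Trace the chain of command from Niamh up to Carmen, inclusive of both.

Niamh reports to Joaquin. Joaquin reports to Flor. Flor reports to Fatou. Fatou reports to Jamal. Jamal reports to Carmen. Carmen is at the top.

Niamh -> Joaquin -> Flor -> Fatou -> Jamal -> Carmen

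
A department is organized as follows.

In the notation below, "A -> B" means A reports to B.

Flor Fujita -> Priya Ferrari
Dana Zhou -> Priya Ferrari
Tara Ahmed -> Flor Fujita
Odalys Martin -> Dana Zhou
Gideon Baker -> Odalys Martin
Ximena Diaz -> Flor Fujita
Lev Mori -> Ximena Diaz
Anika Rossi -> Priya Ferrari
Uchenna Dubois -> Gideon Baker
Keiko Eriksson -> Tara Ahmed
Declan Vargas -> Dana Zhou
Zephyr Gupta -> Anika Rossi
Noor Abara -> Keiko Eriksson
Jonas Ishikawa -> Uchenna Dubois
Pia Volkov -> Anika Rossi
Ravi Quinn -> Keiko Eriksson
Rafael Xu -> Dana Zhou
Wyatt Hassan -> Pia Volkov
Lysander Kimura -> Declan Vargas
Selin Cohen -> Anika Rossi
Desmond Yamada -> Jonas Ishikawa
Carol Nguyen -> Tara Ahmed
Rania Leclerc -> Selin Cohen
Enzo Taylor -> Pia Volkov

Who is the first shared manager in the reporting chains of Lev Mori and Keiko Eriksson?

Flor Fujita

Lev Mori's chain of managers is Ximena Diaz, Flor Fujita, Priya Ferrari. Keiko Eriksson's chain of managers is Tara Ahmed, Flor Fujita, Priya Ferrari. The first manager that appears in both chains is Flor Fujita.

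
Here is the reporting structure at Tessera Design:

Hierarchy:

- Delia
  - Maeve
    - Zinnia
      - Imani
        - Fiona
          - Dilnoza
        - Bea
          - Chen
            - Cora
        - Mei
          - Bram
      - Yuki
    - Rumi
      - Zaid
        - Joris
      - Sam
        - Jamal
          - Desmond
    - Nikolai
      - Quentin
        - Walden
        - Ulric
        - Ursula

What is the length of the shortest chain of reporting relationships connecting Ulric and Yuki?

Ulric is 3 levels below Maeve, and Yuki is 2 levels below Maeve (their lowest common manager). The shortest path runs up from Ulric to Maeve and back down to Yuki: 3 + 2 = 5 links.

5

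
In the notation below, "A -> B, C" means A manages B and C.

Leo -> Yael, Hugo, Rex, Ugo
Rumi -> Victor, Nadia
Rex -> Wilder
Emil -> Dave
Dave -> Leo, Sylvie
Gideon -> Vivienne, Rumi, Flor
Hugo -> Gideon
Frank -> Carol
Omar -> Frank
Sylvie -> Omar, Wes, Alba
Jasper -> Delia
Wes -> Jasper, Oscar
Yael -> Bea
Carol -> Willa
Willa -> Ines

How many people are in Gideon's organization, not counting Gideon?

5

Gideon directly manages Vivienne, Rumi, Flor. Vivienne has no reports. Under Rumi: Nadia, Victor (2). Flor has no reports. So Gideon's organization is 3 direct reports plus everyone under them: 1 + 3 + 1 = 5.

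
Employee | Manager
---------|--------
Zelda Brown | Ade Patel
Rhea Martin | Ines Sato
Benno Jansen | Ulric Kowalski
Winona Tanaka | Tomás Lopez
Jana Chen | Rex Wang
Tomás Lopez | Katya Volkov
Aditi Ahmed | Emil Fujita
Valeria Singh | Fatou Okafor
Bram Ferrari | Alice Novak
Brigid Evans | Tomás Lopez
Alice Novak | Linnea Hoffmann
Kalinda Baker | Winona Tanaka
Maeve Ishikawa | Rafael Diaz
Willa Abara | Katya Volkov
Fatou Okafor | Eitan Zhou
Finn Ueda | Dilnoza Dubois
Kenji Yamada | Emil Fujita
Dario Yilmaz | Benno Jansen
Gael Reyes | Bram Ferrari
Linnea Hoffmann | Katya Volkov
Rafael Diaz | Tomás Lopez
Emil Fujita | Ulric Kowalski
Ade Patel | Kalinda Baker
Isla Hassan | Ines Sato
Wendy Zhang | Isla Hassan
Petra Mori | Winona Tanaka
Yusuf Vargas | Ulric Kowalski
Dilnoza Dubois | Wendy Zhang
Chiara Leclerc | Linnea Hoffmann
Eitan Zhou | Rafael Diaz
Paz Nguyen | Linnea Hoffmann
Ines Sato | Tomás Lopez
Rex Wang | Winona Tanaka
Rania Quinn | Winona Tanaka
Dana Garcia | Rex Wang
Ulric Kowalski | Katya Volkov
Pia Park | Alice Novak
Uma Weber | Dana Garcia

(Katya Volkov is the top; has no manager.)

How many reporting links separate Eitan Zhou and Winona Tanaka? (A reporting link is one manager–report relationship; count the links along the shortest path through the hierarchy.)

Eitan Zhou is 2 levels below Tomás Lopez, and Winona Tanaka is 1 level below Tomás Lopez (their lowest common manager). The shortest path runs up from Eitan Zhou to Tomás Lopez and back down to Winona Tanaka: 2 + 1 = 3 links.

3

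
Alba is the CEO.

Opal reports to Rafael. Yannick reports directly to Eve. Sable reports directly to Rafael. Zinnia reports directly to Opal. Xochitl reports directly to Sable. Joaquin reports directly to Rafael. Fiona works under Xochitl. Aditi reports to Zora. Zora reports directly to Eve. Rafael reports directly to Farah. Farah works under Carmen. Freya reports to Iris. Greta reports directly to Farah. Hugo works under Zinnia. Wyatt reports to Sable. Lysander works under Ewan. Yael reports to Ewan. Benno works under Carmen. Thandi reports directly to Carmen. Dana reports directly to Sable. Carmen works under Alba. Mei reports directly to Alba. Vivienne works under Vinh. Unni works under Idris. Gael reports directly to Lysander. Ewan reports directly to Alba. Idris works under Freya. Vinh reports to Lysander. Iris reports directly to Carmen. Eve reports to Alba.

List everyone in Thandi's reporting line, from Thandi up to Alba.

Thandi -> Carmen -> Alba

Thandi reports to Carmen. Carmen reports to Alba. Alba is at the top.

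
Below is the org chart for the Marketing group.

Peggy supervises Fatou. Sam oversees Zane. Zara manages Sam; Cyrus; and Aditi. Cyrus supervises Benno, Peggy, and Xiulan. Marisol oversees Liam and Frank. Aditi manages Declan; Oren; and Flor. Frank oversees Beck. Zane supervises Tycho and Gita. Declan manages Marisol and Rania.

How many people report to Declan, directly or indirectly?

Declan directly manages Marisol, Rania. Under Marisol: Frank, Beck, Liam (3). Rania has no reports. So Declan's organization is 2 direct reports plus everyone under them: 4 + 1 = 5.

5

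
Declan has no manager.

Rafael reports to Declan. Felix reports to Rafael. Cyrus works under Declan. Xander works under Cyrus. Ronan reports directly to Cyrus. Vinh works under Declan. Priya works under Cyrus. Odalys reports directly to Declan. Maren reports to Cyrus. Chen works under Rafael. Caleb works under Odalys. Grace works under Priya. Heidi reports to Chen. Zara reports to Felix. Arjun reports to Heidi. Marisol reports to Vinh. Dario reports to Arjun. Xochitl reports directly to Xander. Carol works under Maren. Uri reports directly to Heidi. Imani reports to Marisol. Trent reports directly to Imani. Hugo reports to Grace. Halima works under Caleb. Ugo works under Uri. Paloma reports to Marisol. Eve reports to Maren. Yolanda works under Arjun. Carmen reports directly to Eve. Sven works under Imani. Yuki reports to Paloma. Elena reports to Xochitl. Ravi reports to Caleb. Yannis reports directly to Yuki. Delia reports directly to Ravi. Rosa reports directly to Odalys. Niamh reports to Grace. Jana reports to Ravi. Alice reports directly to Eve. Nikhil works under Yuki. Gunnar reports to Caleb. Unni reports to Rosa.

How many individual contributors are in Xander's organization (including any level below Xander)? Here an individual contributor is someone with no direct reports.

The only person in Xander's organization with no one reporting to them is Elena. That is 1.

1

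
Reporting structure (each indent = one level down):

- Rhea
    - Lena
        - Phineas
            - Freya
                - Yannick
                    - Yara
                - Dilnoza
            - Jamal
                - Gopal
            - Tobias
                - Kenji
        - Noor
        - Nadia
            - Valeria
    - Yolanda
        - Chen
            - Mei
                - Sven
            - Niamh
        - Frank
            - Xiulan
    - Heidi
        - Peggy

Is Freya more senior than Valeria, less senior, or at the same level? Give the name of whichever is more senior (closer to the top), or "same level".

same level

Both Freya and Valeria are 3 levels below Rhea.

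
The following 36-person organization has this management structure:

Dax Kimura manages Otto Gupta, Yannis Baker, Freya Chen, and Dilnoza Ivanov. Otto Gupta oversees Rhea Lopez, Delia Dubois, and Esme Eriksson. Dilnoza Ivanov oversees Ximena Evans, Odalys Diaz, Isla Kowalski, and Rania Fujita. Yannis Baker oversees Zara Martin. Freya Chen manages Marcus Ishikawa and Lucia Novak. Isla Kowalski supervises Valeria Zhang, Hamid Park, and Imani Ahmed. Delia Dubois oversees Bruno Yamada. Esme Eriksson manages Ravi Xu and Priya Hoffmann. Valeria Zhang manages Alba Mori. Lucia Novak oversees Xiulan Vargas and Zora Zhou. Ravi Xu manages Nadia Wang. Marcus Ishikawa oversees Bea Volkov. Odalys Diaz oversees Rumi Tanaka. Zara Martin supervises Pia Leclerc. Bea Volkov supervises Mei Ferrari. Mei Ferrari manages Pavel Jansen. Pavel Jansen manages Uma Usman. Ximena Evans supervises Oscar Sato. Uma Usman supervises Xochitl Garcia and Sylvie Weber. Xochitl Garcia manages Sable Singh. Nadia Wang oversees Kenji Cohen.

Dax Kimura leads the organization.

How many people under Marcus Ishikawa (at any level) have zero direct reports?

The people in Marcus Ishikawa's organization with no one reporting to them are Sylvie Weber, Sable Singh. That is 2.

2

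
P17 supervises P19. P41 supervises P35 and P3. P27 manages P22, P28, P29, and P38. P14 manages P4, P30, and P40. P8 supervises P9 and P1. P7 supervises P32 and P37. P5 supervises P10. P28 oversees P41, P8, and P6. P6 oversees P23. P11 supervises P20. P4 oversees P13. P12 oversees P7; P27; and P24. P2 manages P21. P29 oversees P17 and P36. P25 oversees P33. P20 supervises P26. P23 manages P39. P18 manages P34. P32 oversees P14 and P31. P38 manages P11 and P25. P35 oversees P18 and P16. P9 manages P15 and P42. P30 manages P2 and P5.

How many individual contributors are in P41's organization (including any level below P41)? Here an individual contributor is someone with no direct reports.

The people in P41's organization with no one reporting to them are P3, P16, P34. That is 3.

3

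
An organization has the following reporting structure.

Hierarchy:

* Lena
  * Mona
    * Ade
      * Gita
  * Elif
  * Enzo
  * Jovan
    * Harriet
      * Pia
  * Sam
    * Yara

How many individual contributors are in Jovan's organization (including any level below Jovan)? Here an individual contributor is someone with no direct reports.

1

The only person in Jovan's organization with no one reporting to them is Pia. That is 1.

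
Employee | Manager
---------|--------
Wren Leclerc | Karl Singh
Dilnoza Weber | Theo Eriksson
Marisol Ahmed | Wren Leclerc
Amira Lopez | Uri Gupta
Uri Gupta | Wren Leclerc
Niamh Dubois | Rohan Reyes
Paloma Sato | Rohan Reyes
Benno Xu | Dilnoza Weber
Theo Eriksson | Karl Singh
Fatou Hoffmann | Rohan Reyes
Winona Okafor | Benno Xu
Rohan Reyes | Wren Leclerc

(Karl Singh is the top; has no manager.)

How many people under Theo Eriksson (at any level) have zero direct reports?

1

The only person in Theo Eriksson's organization with no one reporting to them is Winona Okafor. That is 1.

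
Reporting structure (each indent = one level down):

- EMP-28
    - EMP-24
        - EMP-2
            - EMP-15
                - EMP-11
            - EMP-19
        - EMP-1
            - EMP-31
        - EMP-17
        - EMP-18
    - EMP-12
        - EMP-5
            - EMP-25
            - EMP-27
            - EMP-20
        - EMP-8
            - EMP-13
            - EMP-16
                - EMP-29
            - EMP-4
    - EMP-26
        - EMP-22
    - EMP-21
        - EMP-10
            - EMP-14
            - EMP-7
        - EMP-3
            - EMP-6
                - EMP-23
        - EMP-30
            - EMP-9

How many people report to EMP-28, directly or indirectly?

30

EMP-28 directly manages EMP-24, EMP-12, EMP-26, EMP-21. Under EMP-24: EMP-18, EMP-17, EMP-1, EMP-31, EMP-2, EMP-19, EMP-15, EMP-11 (8). Under EMP-12: EMP-8, EMP-4, EMP-16, EMP-29, EMP-13, EMP-5, EMP-20, EMP-27, EMP-25 (9). Under EMP-26: EMP-22 (1). Under EMP-21: EMP-30, EMP-9, EMP-3, EMP-6, EMP-23, EMP-10, EMP-7, EMP-14 (8). So EMP-28's organization is 4 direct reports plus everyone under them: 9 + 10 + 2 + 9 = 30.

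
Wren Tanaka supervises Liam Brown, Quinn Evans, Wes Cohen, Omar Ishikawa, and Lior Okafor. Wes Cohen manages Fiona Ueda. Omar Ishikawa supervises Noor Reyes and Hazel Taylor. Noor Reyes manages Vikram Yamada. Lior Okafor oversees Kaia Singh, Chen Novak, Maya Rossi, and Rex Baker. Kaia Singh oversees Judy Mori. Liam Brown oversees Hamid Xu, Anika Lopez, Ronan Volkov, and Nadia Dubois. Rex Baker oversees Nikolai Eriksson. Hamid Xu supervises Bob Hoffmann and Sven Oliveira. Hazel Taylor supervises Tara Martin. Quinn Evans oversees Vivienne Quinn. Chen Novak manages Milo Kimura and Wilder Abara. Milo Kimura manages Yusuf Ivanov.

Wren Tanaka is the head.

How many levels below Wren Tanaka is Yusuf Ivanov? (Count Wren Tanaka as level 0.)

4

Chain from Yusuf Ivanov up to Wren Tanaka: Yusuf Ivanov → Milo Kimura → Chen Novak → Lior Okafor → Wren Tanaka. That is 4 steps up, so Yusuf Ivanov is 4 levels below Wren Tanaka.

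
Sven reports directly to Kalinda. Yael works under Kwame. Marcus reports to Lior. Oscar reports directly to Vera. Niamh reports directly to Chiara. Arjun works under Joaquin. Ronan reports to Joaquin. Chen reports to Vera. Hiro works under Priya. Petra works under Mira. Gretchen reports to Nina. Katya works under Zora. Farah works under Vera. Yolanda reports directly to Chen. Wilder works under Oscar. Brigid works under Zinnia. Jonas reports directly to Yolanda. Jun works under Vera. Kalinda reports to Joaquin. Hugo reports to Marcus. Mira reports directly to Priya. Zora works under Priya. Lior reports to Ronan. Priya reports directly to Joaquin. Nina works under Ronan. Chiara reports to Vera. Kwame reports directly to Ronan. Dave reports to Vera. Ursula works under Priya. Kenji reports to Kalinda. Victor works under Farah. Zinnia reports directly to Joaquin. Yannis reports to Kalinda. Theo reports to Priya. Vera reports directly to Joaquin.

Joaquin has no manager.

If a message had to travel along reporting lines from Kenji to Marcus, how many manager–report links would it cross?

5

Kenji is 2 levels below Joaquin, and Marcus is 3 levels below Joaquin (their lowest common manager). The shortest path runs up from Kenji to Joaquin and back down to Marcus: 2 + 3 = 5 links.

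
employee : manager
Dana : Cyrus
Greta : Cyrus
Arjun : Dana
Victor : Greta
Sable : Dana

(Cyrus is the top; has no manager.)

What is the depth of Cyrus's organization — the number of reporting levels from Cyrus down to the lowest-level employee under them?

2

The longest chain under Cyrus runs Cyrus → Greta → Victor, which is 2 levels below Cyrus.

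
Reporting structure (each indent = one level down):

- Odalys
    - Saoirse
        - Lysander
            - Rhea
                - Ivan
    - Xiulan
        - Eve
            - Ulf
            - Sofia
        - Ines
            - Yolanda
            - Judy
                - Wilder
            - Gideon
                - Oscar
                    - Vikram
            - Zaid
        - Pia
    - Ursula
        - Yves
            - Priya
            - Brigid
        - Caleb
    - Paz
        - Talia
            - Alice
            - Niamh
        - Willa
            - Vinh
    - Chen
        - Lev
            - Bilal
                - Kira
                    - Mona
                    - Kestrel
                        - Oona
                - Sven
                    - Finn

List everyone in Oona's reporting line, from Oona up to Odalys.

Oona reports to Kestrel. Kestrel reports to Kira. Kira reports to Bilal. Bilal reports to Lev. Lev reports to Chen. Chen reports to Odalys. Odalys is at the top.

Oona -> Kestrel -> Kira -> Bilal -> Lev -> Chen -> Odalys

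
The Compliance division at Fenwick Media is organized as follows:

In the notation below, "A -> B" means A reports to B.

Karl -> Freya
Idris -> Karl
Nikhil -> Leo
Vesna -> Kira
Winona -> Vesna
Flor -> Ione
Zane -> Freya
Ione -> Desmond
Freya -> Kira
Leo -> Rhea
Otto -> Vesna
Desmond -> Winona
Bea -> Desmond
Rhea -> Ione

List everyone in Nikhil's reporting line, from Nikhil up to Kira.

Nikhil -> Leo -> Rhea -> Ione -> Desmond -> Winona -> Vesna -> Kira

Nikhil reports to Leo. Leo reports to Rhea. Rhea reports to Ione. Ione reports to Desmond. Desmond reports to Winona. Winona reports to Vesna. Vesna reports to Kira. Kira is at the top.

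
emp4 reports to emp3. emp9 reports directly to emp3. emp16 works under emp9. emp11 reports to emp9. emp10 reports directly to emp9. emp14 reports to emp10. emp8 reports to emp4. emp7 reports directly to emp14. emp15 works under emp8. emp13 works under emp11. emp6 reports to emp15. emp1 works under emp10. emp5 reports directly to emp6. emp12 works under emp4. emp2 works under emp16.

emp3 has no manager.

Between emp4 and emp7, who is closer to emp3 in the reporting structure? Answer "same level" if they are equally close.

emp4

emp4 is 1 level below emp3; emp7 is 4. emp4 is higher.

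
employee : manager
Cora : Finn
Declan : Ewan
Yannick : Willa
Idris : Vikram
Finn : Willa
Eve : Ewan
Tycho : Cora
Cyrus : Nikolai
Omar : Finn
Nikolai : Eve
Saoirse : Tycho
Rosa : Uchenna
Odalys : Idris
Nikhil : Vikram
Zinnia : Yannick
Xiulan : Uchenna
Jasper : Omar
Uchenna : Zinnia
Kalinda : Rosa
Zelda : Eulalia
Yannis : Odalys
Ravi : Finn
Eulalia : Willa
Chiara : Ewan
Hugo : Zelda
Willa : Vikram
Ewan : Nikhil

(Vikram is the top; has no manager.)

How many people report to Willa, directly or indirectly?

Willa directly manages Finn, Eulalia, Yannick. Under Finn: Cora, Tycho, Saoirse, Ravi, Omar, Jasper (6). Under Eulalia: Zelda, Hugo (2). Under Yannick: Zinnia, Uchenna, Xiulan, Rosa, Kalinda (5). So Willa's organization is 3 direct reports plus everyone under them: 7 + 3 + 6 = 16.

16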